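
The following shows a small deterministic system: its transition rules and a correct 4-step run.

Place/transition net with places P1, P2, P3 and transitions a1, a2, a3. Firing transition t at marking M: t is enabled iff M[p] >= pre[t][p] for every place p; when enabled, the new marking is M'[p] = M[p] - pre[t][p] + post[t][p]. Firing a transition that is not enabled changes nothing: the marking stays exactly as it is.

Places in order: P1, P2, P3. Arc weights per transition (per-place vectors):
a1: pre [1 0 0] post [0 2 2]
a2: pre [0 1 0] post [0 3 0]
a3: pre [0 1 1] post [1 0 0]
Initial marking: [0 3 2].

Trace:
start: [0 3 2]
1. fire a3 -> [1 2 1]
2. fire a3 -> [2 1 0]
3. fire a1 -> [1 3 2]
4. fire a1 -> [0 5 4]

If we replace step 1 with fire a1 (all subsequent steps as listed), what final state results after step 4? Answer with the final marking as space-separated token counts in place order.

0 4 3

(re-executing from step 1 with the substitution; state before step 1: [0 3 2])
1. fire a1 -> [0 3 2]
2. fire a3 -> [1 2 1]
3. fire a1 -> [0 4 3]
4. fire a1 -> [0 4 3]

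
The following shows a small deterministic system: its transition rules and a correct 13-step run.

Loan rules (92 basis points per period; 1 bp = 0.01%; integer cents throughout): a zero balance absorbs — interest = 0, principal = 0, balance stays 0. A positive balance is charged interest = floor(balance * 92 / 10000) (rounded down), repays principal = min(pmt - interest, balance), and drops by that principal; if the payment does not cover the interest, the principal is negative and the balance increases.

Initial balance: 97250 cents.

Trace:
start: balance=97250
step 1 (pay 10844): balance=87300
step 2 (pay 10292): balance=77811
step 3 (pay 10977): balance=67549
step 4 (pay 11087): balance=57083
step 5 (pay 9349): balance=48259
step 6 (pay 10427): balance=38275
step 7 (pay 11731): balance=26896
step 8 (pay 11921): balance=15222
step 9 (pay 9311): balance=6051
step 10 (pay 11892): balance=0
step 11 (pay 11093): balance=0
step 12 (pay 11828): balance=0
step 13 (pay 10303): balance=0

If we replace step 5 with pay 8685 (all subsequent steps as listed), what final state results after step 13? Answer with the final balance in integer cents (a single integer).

(re-executing from step 5 with the substitution; state before step 5: balance=57083)
step 5 (pay 8685): balance=48923
step 6 (pay 10427): balance=38946
step 7 (pay 11731): balance=27573
step 8 (pay 11921): balance=15905
step 9 (pay 9311): balance=6740
step 10 (pay 11892): balance=0
step 11 (pay 11093): balance=0
step 12 (pay 11828): balance=0
step 13 (pay 10303): balance=0

0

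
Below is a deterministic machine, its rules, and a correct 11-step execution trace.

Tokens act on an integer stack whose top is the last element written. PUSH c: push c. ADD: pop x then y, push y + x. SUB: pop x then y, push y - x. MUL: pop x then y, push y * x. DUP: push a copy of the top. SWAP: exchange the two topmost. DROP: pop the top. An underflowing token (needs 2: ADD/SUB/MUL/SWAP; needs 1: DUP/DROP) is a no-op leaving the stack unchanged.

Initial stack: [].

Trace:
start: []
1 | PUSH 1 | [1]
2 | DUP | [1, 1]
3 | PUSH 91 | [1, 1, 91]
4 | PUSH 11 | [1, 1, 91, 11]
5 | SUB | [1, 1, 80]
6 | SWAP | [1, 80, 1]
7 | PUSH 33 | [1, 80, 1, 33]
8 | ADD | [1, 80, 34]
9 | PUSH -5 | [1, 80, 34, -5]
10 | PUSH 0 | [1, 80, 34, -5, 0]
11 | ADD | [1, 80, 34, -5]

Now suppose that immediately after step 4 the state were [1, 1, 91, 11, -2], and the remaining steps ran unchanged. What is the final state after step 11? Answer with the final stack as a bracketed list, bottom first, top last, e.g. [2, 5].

[1, 1, 13, 124, -5]

state after step 4 := [1, 1, 91, 11, -2]
5 | SUB | [1, 1, 91, 13]
6 | SWAP | [1, 1, 13, 91]
7 | PUSH 33 | [1, 1, 13, 91, 33]
8 | ADD | [1, 1, 13, 124]
9 | PUSH -5 | [1, 1, 13, 124, -5]
10 | PUSH 0 | [1, 1, 13, 124, -5, 0]
11 | ADD | [1, 1, 13, 124, -5]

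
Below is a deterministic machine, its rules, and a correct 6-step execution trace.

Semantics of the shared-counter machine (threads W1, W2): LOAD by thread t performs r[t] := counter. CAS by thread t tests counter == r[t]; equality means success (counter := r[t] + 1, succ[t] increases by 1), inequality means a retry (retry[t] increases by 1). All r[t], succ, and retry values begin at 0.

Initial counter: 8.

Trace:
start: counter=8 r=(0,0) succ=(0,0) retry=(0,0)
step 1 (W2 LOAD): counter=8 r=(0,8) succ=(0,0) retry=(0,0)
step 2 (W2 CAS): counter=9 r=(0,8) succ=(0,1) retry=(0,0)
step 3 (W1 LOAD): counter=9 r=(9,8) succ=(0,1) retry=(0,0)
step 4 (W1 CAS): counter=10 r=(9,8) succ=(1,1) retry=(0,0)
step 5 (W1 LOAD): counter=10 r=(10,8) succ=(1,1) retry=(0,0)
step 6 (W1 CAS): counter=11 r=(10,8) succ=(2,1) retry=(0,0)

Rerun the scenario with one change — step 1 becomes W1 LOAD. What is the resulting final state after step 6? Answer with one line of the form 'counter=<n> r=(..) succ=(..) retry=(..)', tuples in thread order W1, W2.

counter=10 r=(9,0) succ=(2,0) retry=(0,1)

(re-executing from step 1 with the substitution; state before step 1: counter=8 r=(0,0) succ=(0,0) retry=(0,0))
step 1 (W1 LOAD): counter=8 r=(8,0) succ=(0,0) retry=(0,0)
step 2 (W2 CAS): counter=8 r=(8,0) succ=(0,0) retry=(0,1)
step 3 (W1 LOAD): counter=8 r=(8,0) succ=(0,0) retry=(0,1)
step 4 (W1 CAS): counter=9 r=(8,0) succ=(1,0) retry=(0,1)
step 5 (W1 LOAD): counter=9 r=(9,0) succ=(1,0) retry=(0,1)
step 6 (W1 CAS): counter=10 r=(9,0) succ=(2,0) retry=(0,1)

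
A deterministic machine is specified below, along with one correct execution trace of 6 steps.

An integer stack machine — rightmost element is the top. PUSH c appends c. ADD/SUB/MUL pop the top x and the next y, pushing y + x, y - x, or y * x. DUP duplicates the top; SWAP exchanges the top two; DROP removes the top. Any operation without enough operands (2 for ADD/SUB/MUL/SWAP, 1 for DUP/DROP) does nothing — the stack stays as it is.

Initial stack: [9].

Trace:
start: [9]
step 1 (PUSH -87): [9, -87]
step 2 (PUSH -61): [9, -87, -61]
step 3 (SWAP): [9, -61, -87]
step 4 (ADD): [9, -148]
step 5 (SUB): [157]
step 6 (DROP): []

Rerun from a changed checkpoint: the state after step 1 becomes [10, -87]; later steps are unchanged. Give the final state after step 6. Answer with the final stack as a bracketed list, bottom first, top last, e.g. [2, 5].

state after step 1 := [10, -87]
step 2 (PUSH -61): [10, -87, -61]
step 3 (SWAP): [10, -61, -87]
step 4 (ADD): [10, -148]
step 5 (SUB): [158]
step 6 (DROP): []

[]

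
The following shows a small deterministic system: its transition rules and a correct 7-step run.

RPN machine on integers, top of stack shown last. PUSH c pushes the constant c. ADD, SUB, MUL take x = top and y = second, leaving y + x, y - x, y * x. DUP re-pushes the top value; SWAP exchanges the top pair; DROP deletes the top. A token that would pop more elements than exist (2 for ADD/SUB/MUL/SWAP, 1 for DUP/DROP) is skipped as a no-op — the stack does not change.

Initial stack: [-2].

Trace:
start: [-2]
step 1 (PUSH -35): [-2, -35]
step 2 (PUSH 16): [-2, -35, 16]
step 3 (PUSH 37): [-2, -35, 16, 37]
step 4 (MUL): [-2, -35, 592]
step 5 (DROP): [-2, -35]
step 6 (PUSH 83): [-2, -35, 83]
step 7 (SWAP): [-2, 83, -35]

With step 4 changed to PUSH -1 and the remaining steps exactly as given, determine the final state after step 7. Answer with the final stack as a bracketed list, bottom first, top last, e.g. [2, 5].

(re-executing from step 4 with the substitution; state before step 4: [-2, -35, 16, 37])
step 4 (PUSH -1): [-2, -35, 16, 37, -1]
step 5 (DROP): [-2, -35, 16, 37]
step 6 (PUSH 83): [-2, -35, 16, 37, 83]
step 7 (SWAP): [-2, -35, 16, 83, 37]

[-2, -35, 16, 83, 37]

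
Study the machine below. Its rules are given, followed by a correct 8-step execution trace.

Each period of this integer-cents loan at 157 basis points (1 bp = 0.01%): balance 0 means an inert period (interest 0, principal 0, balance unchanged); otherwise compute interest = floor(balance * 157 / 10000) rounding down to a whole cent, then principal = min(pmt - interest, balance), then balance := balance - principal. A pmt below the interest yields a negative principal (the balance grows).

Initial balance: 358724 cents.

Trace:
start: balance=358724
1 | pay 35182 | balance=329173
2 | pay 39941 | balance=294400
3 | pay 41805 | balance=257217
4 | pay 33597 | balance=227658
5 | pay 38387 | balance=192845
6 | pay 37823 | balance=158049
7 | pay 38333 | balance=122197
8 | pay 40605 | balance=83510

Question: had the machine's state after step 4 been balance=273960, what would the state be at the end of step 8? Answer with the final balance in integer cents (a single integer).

state after step 4 := balance=273960
5 | pay 38387 | balance=239874
6 | pay 37823 | balance=205817
7 | pay 38333 | balance=170715
8 | pay 40605 | balance=132790

132790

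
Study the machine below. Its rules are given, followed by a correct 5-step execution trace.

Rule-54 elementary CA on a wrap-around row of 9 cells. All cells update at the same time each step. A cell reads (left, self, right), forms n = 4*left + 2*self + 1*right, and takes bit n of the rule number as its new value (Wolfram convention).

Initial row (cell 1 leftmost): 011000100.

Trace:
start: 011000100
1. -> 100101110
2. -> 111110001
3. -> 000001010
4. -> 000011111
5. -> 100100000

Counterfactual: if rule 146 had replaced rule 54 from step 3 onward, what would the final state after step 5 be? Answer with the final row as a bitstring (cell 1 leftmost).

(re-executing steps 3..5 under rule 146; state before step 3: 111110001)
3. -> 111101010
4. -> 011000000
5. -> 100100000

100100000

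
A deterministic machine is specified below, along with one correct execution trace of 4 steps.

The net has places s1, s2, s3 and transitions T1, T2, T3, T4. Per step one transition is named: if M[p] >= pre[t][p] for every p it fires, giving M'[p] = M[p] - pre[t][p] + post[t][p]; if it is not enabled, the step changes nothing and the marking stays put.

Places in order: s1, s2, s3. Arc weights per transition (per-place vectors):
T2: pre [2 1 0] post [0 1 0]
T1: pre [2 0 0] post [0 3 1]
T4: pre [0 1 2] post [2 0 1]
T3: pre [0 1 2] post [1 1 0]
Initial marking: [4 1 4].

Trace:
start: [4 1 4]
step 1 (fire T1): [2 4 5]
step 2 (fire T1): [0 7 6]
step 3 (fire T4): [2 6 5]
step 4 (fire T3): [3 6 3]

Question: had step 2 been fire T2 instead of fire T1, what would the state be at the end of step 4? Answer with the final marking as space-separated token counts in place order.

3 3 2

(re-executing from step 2 with the substitution; state before step 2: [2 4 5])
step 2 (fire T2): [0 4 5]
step 3 (fire T4): [2 3 4]
step 4 (fire T3): [3 3 2]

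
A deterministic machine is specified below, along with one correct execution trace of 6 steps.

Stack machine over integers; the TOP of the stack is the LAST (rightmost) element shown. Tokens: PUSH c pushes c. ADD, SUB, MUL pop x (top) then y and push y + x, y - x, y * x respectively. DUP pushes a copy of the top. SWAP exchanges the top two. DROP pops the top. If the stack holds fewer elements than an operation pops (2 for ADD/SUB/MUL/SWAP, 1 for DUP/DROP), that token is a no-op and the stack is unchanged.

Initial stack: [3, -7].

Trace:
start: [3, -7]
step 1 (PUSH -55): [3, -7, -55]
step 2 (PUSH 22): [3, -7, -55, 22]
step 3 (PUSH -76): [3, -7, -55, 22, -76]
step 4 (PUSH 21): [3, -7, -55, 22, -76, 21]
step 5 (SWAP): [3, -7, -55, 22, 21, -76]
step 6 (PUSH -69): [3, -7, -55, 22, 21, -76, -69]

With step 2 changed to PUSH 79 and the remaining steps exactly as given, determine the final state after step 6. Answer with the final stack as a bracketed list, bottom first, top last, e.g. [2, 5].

[3, -7, -55, 79, 21, -76, -69]

(re-executing from step 2 with the substitution; state before step 2: [3, -7, -55])
step 2 (PUSH 79): [3, -7, -55, 79]
step 3 (PUSH -76): [3, -7, -55, 79, -76]
step 4 (PUSH 21): [3, -7, -55, 79, -76, 21]
step 5 (SWAP): [3, -7, -55, 79, 21, -76]
step 6 (PUSH -69): [3, -7, -55, 79, 21, -76, -69]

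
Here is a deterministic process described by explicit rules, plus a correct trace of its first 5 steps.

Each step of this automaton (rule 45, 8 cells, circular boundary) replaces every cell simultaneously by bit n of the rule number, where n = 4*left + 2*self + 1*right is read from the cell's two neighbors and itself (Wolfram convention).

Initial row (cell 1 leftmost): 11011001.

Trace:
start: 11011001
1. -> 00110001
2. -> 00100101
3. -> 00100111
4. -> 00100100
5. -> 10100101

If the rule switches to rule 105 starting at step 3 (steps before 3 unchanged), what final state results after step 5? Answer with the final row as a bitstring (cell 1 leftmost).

10001010

(re-executing steps 3..5 under rule 105; state before step 3: 00100101)
3. -> 00000010
4. -> 11111000
5. -> 10001010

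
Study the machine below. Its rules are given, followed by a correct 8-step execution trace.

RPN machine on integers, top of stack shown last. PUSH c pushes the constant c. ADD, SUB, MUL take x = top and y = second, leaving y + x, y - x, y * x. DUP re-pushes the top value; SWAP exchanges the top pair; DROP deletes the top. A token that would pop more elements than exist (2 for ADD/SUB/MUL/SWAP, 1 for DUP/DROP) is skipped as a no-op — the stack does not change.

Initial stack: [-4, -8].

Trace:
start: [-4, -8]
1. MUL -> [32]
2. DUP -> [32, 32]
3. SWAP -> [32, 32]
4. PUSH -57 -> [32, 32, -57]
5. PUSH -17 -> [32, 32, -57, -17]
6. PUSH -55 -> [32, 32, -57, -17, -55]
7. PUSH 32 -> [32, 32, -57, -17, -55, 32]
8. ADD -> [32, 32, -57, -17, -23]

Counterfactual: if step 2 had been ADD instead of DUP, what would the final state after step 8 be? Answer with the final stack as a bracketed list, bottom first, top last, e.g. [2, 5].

[32, -57, -17, -23]

(re-executing from step 2 with the substitution; state before step 2: [32])
2. ADD -> [32]
3. SWAP -> [32]
4. PUSH -57 -> [32, -57]
5. PUSH -17 -> [32, -57, -17]
6. PUSH -55 -> [32, -57, -17, -55]
7. PUSH 32 -> [32, -57, -17, -55, 32]
8. ADD -> [32, -57, -17, -23]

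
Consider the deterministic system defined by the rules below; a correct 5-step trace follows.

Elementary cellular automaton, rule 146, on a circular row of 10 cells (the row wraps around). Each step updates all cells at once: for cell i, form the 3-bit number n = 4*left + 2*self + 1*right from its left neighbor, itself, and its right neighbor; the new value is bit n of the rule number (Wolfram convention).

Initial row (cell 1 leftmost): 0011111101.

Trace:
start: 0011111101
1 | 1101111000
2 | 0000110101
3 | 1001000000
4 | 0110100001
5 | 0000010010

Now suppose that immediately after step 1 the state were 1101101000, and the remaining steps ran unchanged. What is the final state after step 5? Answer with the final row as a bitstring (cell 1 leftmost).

0010100000

state after step 1 := 1101101000
2 | 0000000101
3 | 1000001000
4 | 0100010101
5 | 0010100000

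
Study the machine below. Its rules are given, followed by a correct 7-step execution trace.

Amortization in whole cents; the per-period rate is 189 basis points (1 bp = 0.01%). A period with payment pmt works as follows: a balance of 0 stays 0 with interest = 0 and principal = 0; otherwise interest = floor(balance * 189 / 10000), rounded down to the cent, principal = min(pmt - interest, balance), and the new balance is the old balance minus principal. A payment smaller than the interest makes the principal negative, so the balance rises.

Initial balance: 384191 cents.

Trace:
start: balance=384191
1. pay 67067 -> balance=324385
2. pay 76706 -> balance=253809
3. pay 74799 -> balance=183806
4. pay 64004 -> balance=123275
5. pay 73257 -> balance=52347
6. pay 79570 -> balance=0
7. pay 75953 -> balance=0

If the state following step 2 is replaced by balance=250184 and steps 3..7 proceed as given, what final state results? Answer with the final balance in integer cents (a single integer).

state after step 2 := balance=250184
3. pay 74799 -> balance=180113
4. pay 64004 -> balance=119513
5. pay 73257 -> balance=48514
6. pay 79570 -> balance=0
7. pay 75953 -> balance=0

0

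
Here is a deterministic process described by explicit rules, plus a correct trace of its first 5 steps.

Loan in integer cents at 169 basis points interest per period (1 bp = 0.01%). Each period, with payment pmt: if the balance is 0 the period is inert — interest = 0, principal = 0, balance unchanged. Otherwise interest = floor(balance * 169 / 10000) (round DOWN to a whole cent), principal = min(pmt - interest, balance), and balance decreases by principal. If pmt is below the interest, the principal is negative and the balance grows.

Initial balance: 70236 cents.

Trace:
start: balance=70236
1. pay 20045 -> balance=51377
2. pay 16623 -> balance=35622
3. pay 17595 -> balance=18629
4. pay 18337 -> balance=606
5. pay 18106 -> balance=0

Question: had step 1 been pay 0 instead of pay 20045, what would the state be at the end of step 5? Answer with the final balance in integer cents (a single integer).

(re-executing from step 1 with the substitution; state before step 1: balance=70236)
1. pay 0 -> balance=71422
2. pay 16623 -> balance=56006
3. pay 17595 -> balance=39357
4. pay 18337 -> balance=21685
5. pay 18106 -> balance=3945

3945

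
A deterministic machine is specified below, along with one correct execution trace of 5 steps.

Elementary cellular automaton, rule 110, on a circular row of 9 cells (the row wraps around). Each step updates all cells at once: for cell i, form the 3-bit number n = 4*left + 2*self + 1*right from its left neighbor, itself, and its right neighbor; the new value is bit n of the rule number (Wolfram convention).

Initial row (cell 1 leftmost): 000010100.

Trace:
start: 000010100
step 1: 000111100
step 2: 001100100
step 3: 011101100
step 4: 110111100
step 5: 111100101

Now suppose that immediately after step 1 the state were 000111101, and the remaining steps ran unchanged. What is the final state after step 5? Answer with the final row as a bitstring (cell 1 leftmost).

state after step 1 := 000111101
step 2: 001100111
step 3: 011101101
step 4: 110111111
step 5: 011100000

011100000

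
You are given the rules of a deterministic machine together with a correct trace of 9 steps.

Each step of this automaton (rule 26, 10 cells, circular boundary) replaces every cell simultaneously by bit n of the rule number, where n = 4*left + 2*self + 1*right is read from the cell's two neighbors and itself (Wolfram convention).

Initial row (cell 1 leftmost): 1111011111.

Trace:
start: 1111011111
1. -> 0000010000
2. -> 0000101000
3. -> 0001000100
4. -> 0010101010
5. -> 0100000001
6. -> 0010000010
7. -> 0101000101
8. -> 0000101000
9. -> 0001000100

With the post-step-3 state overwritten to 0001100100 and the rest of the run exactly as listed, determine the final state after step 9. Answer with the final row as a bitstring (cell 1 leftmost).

state after step 3 := 0001100100
4. -> 0011011010
5. -> 0110010001
6. -> 0101101010
7. -> 1001000001
8. -> 0110100011
9. -> 0100010110

0100010110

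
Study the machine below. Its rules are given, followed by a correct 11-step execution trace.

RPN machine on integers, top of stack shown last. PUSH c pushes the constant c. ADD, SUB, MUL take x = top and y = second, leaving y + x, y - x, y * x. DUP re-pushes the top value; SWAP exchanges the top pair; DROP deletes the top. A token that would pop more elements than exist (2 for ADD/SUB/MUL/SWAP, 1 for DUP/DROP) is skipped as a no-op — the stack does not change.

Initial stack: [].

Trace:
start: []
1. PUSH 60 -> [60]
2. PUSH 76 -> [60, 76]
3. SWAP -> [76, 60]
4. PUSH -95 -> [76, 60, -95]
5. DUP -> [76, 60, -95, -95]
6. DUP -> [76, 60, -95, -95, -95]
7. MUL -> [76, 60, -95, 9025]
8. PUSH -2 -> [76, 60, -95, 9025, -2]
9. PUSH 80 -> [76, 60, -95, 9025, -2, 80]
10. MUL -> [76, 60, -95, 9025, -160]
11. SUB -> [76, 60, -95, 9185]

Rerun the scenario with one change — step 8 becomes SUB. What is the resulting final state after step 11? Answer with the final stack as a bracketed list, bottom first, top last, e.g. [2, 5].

[76, 729660]

(re-executing from step 8 with the substitution; state before step 8: [76, 60, -95, 9025])
8. SUB -> [76, 60, -9120]
9. PUSH 80 -> [76, 60, -9120, 80]
10. MUL -> [76, 60, -729600]
11. SUB -> [76, 729660]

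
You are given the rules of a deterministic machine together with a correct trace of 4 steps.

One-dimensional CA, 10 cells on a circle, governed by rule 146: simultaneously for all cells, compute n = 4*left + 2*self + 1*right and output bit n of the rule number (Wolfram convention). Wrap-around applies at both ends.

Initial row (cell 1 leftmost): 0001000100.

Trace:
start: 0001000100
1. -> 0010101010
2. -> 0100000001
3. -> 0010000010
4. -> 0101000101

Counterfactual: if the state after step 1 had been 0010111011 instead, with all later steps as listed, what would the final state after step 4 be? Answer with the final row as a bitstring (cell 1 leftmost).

state after step 1 := 0010111011
2. -> 1100010000
3. -> 0010101001
4. -> 1100000110

1100000110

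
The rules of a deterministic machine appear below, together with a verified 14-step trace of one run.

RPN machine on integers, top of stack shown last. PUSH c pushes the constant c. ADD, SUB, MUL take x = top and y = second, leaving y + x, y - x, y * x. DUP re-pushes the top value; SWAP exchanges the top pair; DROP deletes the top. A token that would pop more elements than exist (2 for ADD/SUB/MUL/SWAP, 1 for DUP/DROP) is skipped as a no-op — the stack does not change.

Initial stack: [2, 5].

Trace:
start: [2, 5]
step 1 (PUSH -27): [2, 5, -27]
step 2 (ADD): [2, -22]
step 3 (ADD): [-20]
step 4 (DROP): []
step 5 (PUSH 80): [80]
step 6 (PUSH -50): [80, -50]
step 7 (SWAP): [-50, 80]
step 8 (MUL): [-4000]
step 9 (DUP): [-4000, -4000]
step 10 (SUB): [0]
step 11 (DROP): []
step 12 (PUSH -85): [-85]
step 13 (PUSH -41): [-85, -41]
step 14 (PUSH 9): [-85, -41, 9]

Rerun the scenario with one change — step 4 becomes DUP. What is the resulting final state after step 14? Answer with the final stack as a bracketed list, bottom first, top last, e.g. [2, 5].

(re-executing from step 4 with the substitution; state before step 4: [-20])
step 4 (DUP): [-20, -20]
step 5 (PUSH 80): [-20, -20, 80]
step 6 (PUSH -50): [-20, -20, 80, -50]
step 7 (SWAP): [-20, -20, -50, 80]
step 8 (MUL): [-20, -20, -4000]
step 9 (DUP): [-20, -20, -4000, -4000]
step 10 (SUB): [-20, -20, 0]
step 11 (DROP): [-20, -20]
step 12 (PUSH -85): [-20, -20, -85]
step 13 (PUSH -41): [-20, -20, -85, -41]
step 14 (PUSH 9): [-20, -20, -85, -41, 9]

[-20, -20, -85, -41, 9]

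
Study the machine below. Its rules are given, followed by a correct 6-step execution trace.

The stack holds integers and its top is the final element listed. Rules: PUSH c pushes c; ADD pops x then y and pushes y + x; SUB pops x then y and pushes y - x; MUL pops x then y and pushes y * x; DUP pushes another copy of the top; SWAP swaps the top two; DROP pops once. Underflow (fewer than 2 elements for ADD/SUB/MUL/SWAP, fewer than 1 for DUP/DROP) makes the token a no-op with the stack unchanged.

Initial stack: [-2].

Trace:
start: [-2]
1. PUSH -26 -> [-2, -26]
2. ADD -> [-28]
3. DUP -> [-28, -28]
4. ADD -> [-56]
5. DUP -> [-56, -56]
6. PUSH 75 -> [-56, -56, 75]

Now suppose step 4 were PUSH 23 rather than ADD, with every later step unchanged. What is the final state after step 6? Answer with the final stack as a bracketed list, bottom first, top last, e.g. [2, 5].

[-28, -28, 23, 23, 75]

(re-executing from step 4 with the substitution; state before step 4: [-28, -28])
4. PUSH 23 -> [-28, -28, 23]
5. DUP -> [-28, -28, 23, 23]
6. PUSH 75 -> [-28, -28, 23, 23, 75]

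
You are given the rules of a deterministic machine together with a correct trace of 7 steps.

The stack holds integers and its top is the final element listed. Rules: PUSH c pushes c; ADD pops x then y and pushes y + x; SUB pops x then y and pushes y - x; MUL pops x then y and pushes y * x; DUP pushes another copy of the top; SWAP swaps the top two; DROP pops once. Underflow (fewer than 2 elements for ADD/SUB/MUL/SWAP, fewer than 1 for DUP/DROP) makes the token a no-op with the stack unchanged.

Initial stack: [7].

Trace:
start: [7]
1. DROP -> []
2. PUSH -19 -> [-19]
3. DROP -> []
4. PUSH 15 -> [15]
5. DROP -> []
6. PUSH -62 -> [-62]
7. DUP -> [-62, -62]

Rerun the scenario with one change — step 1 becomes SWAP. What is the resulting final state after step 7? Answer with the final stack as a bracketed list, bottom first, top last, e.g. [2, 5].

(re-executing from step 1 with the substitution; state before step 1: [7])
1. SWAP -> [7]
2. PUSH -19 -> [7, -19]
3. DROP -> [7]
4. PUSH 15 -> [7, 15]
5. DROP -> [7]
6. PUSH -62 -> [7, -62]
7. DUP -> [7, -62, -62]

[7, -62, -62]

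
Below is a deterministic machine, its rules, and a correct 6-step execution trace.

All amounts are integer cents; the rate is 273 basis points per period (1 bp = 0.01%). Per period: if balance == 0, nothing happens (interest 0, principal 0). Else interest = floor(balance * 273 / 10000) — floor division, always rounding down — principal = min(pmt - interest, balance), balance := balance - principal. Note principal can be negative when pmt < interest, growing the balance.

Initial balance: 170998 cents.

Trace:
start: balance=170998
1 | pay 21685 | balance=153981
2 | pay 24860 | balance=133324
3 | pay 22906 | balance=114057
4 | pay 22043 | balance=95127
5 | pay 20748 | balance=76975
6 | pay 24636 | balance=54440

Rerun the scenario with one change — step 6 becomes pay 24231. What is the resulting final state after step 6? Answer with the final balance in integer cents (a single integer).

(re-executing from step 6 with the substitution; state before step 6: balance=76975)
6 | pay 24231 | balance=54845

54845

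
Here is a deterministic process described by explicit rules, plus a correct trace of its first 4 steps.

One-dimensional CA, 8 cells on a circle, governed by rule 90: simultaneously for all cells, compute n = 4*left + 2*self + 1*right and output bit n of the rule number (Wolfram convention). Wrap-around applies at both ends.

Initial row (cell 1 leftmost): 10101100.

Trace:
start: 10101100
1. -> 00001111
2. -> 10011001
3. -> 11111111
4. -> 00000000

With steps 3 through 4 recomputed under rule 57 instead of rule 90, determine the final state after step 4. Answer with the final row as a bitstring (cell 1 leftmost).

10101010

(re-executing steps 3..4 under rule 57; state before step 3: 10011001)
3. -> 01010101
4. -> 10101010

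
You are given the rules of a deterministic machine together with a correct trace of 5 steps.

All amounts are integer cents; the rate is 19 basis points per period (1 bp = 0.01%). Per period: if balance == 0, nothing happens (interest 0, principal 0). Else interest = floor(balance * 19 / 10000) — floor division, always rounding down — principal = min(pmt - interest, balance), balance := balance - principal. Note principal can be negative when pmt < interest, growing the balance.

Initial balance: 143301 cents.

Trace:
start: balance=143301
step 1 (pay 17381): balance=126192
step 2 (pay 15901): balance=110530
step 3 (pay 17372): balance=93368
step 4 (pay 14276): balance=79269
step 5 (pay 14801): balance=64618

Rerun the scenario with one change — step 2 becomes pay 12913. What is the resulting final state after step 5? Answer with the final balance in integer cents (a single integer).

(re-executing from step 2 with the substitution; state before step 2: balance=126192)
step 2 (pay 12913): balance=113518
step 3 (pay 17372): balance=96361
step 4 (pay 14276): balance=82268
step 5 (pay 14801): balance=67623

67623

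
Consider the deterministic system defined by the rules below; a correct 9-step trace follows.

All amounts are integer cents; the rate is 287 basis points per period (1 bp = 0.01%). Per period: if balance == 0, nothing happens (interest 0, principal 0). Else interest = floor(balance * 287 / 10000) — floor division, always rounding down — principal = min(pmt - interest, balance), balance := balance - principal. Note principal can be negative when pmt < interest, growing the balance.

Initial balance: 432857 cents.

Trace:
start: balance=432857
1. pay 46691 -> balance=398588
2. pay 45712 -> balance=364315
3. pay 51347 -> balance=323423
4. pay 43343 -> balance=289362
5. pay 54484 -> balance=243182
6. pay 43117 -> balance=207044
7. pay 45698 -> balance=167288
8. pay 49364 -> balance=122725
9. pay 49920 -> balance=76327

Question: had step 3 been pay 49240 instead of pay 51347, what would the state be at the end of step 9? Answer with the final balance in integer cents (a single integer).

(re-executing from step 3 with the substitution; state before step 3: balance=364315)
3. pay 49240 -> balance=325530
4. pay 43343 -> balance=291529
5. pay 54484 -> balance=245411
6. pay 43117 -> balance=209337
7. pay 45698 -> balance=169646
8. pay 49364 -> balance=125150
9. pay 49920 -> balance=78821

78821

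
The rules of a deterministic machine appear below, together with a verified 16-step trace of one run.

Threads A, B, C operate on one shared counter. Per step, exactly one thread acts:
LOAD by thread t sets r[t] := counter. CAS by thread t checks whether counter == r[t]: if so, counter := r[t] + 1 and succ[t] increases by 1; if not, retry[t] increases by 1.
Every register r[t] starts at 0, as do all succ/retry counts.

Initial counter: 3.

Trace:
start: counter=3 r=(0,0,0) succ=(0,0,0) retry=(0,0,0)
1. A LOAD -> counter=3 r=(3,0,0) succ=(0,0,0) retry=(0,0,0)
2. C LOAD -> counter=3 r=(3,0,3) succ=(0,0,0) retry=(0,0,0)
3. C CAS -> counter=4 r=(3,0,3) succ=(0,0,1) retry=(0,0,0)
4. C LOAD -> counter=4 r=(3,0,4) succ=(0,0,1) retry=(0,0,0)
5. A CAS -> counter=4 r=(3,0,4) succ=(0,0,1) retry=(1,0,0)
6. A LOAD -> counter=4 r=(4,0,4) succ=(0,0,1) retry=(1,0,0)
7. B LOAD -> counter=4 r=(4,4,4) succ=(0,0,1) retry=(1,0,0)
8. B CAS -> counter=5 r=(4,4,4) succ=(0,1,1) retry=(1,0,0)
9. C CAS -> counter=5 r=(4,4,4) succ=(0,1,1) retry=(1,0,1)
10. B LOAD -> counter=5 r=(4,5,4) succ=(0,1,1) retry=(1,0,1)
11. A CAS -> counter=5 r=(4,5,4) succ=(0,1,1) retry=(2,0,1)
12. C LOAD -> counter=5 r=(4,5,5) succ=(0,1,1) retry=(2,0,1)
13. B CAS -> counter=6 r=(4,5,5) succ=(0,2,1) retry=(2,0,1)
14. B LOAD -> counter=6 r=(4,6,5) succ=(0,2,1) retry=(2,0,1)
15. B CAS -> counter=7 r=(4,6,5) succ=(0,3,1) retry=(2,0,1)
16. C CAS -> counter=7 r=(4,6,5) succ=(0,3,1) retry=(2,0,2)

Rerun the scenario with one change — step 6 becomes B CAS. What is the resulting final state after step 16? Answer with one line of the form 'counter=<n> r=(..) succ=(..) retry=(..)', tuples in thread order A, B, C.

(re-executing from step 6 with the substitution; state before step 6: counter=4 r=(3,0,4) succ=(0,0,1) retry=(1,0,0))
6. B CAS -> counter=4 r=(3,0,4) succ=(0,0,1) retry=(1,1,0)
7. B LOAD -> counter=4 r=(3,4,4) succ=(0,0,1) retry=(1,1,0)
8. B CAS -> counter=5 r=(3,4,4) succ=(0,1,1) retry=(1,1,0)
9. C CAS -> counter=5 r=(3,4,4) succ=(0,1,1) retry=(1,1,1)
10. B LOAD -> counter=5 r=(3,5,4) succ=(0,1,1) retry=(1,1,1)
11. A CAS -> counter=5 r=(3,5,4) succ=(0,1,1) retry=(2,1,1)
12. C LOAD -> counter=5 r=(3,5,5) succ=(0,1,1) retry=(2,1,1)
13. B CAS -> counter=6 r=(3,5,5) succ=(0,2,1) retry=(2,1,1)
14. B LOAD -> counter=6 r=(3,6,5) succ=(0,2,1) retry=(2,1,1)
15. B CAS -> counter=7 r=(3,6,5) succ=(0,3,1) retry=(2,1,1)
16. C CAS -> counter=7 r=(3,6,5) succ=(0,3,1) retry=(2,1,2)

counter=7 r=(3,6,5) succ=(0,3,1) retry=(2,1,2)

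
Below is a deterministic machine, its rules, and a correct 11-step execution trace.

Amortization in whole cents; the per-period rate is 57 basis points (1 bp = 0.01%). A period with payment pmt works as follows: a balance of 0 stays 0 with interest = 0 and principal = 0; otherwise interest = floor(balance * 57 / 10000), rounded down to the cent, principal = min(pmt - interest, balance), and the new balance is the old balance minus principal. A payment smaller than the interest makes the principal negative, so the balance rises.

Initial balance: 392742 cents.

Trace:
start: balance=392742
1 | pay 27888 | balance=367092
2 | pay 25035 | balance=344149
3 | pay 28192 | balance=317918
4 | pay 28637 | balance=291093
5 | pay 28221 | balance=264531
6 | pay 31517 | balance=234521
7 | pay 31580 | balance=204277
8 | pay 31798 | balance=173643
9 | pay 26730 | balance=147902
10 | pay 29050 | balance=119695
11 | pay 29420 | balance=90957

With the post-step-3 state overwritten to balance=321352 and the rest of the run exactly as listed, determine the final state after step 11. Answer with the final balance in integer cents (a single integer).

94549

state after step 3 := balance=321352
4 | pay 28637 | balance=294546
5 | pay 28221 | balance=268003
6 | pay 31517 | balance=238013
7 | pay 31580 | balance=207789
8 | pay 31798 | balance=177175
9 | pay 26730 | balance=151454
10 | pay 29050 | balance=123267
11 | pay 29420 | balance=94549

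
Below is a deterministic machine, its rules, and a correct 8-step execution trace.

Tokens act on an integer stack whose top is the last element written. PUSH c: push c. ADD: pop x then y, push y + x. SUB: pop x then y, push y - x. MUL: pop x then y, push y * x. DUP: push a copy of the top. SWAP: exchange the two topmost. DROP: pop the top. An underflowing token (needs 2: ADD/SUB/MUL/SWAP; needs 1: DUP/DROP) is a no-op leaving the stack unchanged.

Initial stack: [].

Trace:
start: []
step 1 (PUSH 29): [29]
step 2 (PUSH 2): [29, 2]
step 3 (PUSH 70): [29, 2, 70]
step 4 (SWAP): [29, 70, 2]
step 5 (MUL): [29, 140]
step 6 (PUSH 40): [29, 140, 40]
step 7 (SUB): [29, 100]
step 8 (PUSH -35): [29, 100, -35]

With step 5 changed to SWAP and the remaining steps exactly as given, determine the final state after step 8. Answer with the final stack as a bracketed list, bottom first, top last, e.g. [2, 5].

[29, 2, 30, -35]

(re-executing from step 5 with the substitution; state before step 5: [29, 70, 2])
step 5 (SWAP): [29, 2, 70]
step 6 (PUSH 40): [29, 2, 70, 40]
step 7 (SUB): [29, 2, 30]
step 8 (PUSH -35): [29, 2, 30, -35]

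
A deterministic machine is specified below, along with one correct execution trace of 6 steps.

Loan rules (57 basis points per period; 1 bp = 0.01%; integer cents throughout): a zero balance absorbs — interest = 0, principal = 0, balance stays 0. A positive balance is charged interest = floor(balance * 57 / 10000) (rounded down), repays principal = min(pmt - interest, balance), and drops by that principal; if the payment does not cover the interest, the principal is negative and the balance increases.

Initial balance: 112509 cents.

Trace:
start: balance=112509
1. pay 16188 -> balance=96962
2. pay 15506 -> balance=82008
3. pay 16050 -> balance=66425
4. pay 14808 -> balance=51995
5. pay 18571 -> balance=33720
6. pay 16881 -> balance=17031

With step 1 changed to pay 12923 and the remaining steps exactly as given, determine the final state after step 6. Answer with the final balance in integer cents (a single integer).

(re-executing from step 1 with the substitution; state before step 1: balance=112509)
1. pay 12923 -> balance=100227
2. pay 15506 -> balance=85292
3. pay 16050 -> balance=69728
4. pay 14808 -> balance=55317
5. pay 18571 -> balance=37061
6. pay 16881 -> balance=20391

20391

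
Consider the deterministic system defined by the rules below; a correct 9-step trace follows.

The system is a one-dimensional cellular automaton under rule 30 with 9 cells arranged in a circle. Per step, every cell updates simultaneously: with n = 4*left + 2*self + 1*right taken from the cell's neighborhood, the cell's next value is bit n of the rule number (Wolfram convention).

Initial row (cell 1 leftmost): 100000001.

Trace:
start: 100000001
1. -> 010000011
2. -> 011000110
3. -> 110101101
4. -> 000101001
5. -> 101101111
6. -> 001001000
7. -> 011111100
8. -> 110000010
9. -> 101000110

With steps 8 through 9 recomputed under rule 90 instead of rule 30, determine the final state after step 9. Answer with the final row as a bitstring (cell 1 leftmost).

(re-executing steps 8..9 under rule 90; state before step 8: 011111100)
8. -> 110000110
9. -> 111001110

111001110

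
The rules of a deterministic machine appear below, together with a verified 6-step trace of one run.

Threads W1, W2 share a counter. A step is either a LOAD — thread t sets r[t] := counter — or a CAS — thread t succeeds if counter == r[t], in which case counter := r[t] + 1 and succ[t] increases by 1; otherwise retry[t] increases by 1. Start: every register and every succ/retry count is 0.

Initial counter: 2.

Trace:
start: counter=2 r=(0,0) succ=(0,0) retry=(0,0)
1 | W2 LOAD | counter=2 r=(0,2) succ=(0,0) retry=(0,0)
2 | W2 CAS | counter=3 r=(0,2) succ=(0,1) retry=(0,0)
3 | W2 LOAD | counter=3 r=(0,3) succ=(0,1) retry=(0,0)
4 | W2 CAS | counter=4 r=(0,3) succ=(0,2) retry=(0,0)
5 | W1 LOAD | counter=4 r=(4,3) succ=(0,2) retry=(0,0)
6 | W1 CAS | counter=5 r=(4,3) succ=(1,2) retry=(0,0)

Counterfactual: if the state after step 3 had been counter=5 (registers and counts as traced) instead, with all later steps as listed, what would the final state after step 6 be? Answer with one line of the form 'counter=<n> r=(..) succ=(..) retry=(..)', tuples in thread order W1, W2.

state after step 3 := counter=5 r=(0,3) succ=(0,1) retry=(0,0)
4 | W2 CAS | counter=5 r=(0,3) succ=(0,1) retry=(0,1)
5 | W1 LOAD | counter=5 r=(5,3) succ=(0,1) retry=(0,1)
6 | W1 CAS | counter=6 r=(5,3) succ=(1,1) retry=(0,1)

counter=6 r=(5,3) succ=(1,1) retry=(0,1)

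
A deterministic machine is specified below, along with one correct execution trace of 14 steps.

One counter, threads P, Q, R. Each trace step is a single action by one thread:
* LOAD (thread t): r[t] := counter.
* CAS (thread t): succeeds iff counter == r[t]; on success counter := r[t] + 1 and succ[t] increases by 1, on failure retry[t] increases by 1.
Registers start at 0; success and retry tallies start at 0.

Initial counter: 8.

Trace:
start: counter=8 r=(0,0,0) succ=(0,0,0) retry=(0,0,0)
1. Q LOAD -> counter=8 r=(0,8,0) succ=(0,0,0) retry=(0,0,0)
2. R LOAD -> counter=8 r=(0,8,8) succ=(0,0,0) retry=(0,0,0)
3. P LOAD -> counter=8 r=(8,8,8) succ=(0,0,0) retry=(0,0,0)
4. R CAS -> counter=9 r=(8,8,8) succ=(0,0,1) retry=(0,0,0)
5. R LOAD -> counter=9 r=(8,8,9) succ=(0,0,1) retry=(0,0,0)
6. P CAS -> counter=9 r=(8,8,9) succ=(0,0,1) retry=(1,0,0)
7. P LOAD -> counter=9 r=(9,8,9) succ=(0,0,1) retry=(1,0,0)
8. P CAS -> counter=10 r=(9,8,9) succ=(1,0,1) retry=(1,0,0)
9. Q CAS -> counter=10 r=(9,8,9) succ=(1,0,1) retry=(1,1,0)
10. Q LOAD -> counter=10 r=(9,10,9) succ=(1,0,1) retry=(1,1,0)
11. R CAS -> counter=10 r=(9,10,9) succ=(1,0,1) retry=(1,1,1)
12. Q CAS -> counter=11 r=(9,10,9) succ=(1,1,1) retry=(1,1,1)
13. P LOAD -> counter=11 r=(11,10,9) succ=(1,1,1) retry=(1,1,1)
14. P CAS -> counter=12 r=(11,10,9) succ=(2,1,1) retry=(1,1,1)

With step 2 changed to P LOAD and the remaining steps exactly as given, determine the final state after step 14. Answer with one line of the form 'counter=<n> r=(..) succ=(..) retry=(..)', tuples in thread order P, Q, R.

counter=12 r=(11,10,8) succ=(3,1,0) retry=(0,1,2)

(re-executing from step 2 with the substitution; state before step 2: counter=8 r=(0,8,0) succ=(0,0,0) retry=(0,0,0))
2. P LOAD -> counter=8 r=(8,8,0) succ=(0,0,0) retry=(0,0,0)
3. P LOAD -> counter=8 r=(8,8,0) succ=(0,0,0) retry=(0,0,0)
4. R CAS -> counter=8 r=(8,8,0) succ=(0,0,0) retry=(0,0,1)
5. R LOAD -> counter=8 r=(8,8,8) succ=(0,0,0) retry=(0,0,1)
6. P CAS -> counter=9 r=(8,8,8) succ=(1,0,0) retry=(0,0,1)
7. P LOAD -> counter=9 r=(9,8,8) succ=(1,0,0) retry=(0,0,1)
8. P CAS -> counter=10 r=(9,8,8) succ=(2,0,0) retry=(0,0,1)
9. Q CAS -> counter=10 r=(9,8,8) succ=(2,0,0) retry=(0,1,1)
10. Q LOAD -> counter=10 r=(9,10,8) succ=(2,0,0) retry=(0,1,1)
11. R CAS -> counter=10 r=(9,10,8) succ=(2,0,0) retry=(0,1,2)
12. Q CAS -> counter=11 r=(9,10,8) succ=(2,1,0) retry=(0,1,2)
13. P LOAD -> counter=11 r=(11,10,8) succ=(2,1,0) retry=(0,1,2)
14. P CAS -> counter=12 r=(11,10,8) succ=(3,1,0) retry=(0,1,2)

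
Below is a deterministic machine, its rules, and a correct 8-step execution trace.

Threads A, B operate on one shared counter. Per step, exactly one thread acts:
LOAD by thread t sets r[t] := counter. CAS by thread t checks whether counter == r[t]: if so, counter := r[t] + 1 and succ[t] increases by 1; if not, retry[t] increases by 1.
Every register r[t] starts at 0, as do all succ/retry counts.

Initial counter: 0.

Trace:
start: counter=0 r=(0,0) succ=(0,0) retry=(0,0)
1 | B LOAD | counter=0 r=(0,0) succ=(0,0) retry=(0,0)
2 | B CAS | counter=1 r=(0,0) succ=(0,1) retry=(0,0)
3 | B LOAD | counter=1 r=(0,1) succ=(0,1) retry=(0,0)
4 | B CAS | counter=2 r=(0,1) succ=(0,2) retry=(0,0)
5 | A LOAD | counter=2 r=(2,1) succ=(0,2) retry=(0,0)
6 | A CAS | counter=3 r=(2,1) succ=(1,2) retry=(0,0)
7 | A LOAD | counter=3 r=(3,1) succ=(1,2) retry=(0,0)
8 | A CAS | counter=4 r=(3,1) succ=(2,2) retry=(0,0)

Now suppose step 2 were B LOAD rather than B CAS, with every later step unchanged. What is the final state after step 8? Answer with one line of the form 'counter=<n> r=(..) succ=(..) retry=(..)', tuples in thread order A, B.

(re-executing from step 2 with the substitution; state before step 2: counter=0 r=(0,0) succ=(0,0) retry=(0,0))
2 | B LOAD | counter=0 r=(0,0) succ=(0,0) retry=(0,0)
3 | B LOAD | counter=0 r=(0,0) succ=(0,0) retry=(0,0)
4 | B CAS | counter=1 r=(0,0) succ=(0,1) retry=(0,0)
5 | A LOAD | counter=1 r=(1,0) succ=(0,1) retry=(0,0)
6 | A CAS | counter=2 r=(1,0) succ=(1,1) retry=(0,0)
7 | A LOAD | counter=2 r=(2,0) succ=(1,1) retry=(0,0)
8 | A CAS | counter=3 r=(2,0) succ=(2,1) retry=(0,0)

counter=3 r=(2,0) succ=(2,1) retry=(0,0)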